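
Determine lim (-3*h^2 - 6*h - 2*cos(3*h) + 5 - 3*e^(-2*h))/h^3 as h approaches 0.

4

Substitution gives 0/0; apply L'Hôpital's rule 3 times.
After differentiating numerator and denominator 3 times the quotient is (-54*sin(3*h) + 24*e^(-2*h))/(6); at h = 0 this is 4.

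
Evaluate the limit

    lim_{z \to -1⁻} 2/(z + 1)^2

∞

As z → -1⁻, (z + 1) → 0⁻, so (z + 1)^2 → 0⁺ and 2/(z + 1)^2 → ∞.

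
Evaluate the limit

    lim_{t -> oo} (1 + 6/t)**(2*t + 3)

e^(12)

Let L be the limit and take ln: ln L = lim (2t + 3)·ln(1 + 6/t) = lim (2t + 3)·(6/t + O(1/t²)) = 12.
Hence L = e^(12).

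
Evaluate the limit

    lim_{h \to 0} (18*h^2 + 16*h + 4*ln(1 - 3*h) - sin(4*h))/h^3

Substitution gives 0/0; apply L'Hôpital's rule 3 times.
After differentiating numerator and denominator 3 times the quotient is (64*cos(4*h) + 216/(3*h - 1)^3)/(6); at h = 0 this is -76/3.

-76/3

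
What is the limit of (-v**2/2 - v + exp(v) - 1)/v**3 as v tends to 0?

1/6

Direct substitution gives 0/0.
Apply L'Hôpital: lim (-v + e^(v) - 1)/(3*v^2), still 0/0.
Apply L'Hôpital: lim (e^(v) - 1)/(6*v), still 0/0.
After 3 applications of L'Hôpital's rule the quotient is (e^(v))/(6); substituting v = 0 gives 1/6.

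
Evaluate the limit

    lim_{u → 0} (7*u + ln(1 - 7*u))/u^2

Direct substitution gives 0/0.
Apply L'Hôpital: lim (7 - 7/(1 - 7*u))/(2*u), still 0/0.
After 2 applications of L'Hôpital's rule the quotient is (-49/(1 - 7*u)^2)/(2); substituting u = 0 gives -49/2.

-49/2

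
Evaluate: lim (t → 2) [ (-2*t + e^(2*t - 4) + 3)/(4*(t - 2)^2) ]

1/2

Direct substitution gives 0/0.
Apply L'Hôpital: lim (2*e^(2*t - 4) - 2)/(8*t - 16), still 0/0.
After 2 applications of L'Hôpital's rule the quotient is (4*e^(2*t - 4))/(8); substituting t = 2 gives 1/2.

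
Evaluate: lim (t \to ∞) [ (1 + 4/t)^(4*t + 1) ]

Write it as [(1 + 4/t)^t]^(4) · (1 + 4/t)^(1). The bracketed term tends to e^(4) and the second factor to 1, so the limit is e^(16).

e^(16)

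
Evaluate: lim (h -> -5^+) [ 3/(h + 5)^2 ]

As h → -5⁺, (h + 5) → 0⁺, so (h + 5)^2 → 0⁺ and 3/(h + 5)^2 → ∞.

∞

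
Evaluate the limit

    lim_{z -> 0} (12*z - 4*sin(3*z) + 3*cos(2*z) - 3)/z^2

Substitution gives 0/0 (the numerator vanishes to order 2).
Expand each term to order z^2: the coefficient of z^2 in 3·cos(2z) is -6 and in -4·sin(3z) is 0.
Lower-order terms cancel with the polynomial part, so the numerator is (-6)·z^2 + o(z^2), and the limit is (-6)/(1) = -6.

-6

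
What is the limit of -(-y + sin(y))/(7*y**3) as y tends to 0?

1/42

Direct substitution gives 0/0.
Apply L'Hôpital: lim (cos(y) - 1)/(-21*y^2), still 0/0.
Apply L'Hôpital: lim (-sin(y))/(-42*y), still 0/0.
After 3 applications of L'Hôpital's rule the quotient is (-cos(y))/(-42); substituting y = 0 gives 1/42.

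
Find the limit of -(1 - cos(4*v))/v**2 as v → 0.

Substitution gives 0/0.
Use (1 − cos u)/u² → 1/2 with u = 4v: the limit is 4²/(2·(-1)) = -8.

-8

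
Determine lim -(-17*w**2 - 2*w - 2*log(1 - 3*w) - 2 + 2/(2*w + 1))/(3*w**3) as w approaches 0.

-2/3

Substitution gives 0/0 (the numerator vanishes to order 3).
Expand each term to order w^3: the coefficient of w^3 in 2·1/(1 + 2w) is -16 and in -2·ln(1 - 3w) is 18.
Lower-order terms cancel with the polynomial part, so the numerator is (2)·w^3 + o(w^3), and the limit is (2)/(-3) = -2/3.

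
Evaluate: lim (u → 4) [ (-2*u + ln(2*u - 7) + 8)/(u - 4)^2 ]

Direct substitution gives 0/0.
Apply L'Hôpital: lim (-2 + 2/(2*u - 7))/(2*u - 8), still 0/0.
After 2 applications of L'Hôpital's rule the quotient is (-4/(2*u - 7)^2)/(2); substituting u = 4 gives -2.

-2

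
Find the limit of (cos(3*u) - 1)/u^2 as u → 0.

-9/2

Direct substitution gives 0/0.
Apply L'Hôpital: lim (-3*sin(3*u))/(2*u), still 0/0.
After 2 applications of L'Hôpital's rule the quotient is (-9*cos(3*u))/(2); substituting u = 0 gives -9/2.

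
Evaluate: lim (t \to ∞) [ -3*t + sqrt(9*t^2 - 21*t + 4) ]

-7/2

This has the form ∞ − ∞. Multiply and divide by the conjugate √(9*t^2 - 21*t + 4) + 3t.
That gives (-21t + 4) / (√(9*t^2 - 21*t + 4) + 3t).
Divide numerator and denominator by t: the limit is -21/(2·3) = -7/2.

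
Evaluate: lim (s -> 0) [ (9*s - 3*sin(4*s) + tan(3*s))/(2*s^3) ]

41/2

Substitution gives 0/0 (the numerator vanishes to order 3).
Expand each term to order s^3: the coefficient of s^3 in -3·sin(4s) is 32 and in tan(3s) is 9.
Lower-order terms cancel with the polynomial part, so the numerator is (41)·s^3 + o(s^3), and the limit is (41)/(2) = 41/2.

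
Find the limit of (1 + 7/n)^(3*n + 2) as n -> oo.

Let L be the limit and take ln: ln L = lim (3n + 2)·ln(1 + 7/n) = lim (3n + 2)·(7/n + O(1/n²)) = 21.
Hence L = e^(21).

e^(21)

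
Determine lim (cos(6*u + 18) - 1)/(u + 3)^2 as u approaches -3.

-18

Direct substitution gives 0/0.
Apply L'Hôpital: lim (-6*sin(6*u + 18))/(2*u + 6), still 0/0.
After 2 applications of L'Hôpital's rule the quotient is (-36*cos(6*u + 18))/(2); substituting u = -3 gives -18.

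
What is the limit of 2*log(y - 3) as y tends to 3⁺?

-∞

As y → 3⁺, y - 3 → 0⁺ and ln(y - 3) → −∞.
Multiplying by 2 gives -∞.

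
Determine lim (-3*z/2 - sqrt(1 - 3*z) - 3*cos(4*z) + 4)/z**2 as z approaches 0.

201/8

Substitution gives 0/0; apply L'Hôpital's rule 2 times.
After differentiating numerator and denominator 2 times the quotient is (48*cos(4*z) + 9/(4*(1 - 3*z)^(3/2)))/(2); at z = 0 this is 201/8.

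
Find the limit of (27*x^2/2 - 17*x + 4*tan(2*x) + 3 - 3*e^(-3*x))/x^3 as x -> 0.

145/6

Substitution gives 0/0; apply L'Hôpital's rule 3 times.
After differentiating numerator and denominator 3 times the quotient is (((192*tan(2*x)^2 + 64)*e^(3*x)/cos(2*x)^2 + 81)*e^(-3*x))/(6); at x = 0 this is 145/6.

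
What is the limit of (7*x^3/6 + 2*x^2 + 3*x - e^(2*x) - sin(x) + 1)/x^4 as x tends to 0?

Substitution gives 0/0; apply L'Hôpital's rule 4 times.
After differentiating numerator and denominator 4 times the quotient is (-16*e^(2*x) - sin(x))/(24); at x = 0 this is -2/3.

-2/3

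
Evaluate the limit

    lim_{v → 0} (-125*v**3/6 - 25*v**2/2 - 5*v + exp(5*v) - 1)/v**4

625/24

Direct substitution gives 0/0.
Apply L'Hôpital: lim (-125*v^2/2 - 25*v + 5*e^(5*v) - 5)/(4*v^3), still 0/0.
Apply L'Hôpital: lim (-125*v + 25*e^(5*v) - 25)/(12*v^2), still 0/0.
Apply L'Hôpital: lim (125*e^(5*v) - 125)/(24*v), still 0/0.
After 4 applications of L'Hôpital's rule the quotient is (625*e^(5*v))/(24); substituting v = 0 gives 625/24.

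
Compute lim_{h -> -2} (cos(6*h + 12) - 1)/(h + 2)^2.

Direct substitution gives 0/0.
Apply L'Hôpital: lim (-6*sin(6*h + 12))/(2*h + 4), still 0/0.
After 2 applications of L'Hôpital's rule the quotient is (-36*cos(6*h + 12))/(2); substituting h = -2 gives -18.

-18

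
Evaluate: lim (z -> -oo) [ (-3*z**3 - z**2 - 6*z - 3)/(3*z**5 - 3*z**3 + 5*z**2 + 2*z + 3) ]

0

The denominator has degree 5 and the numerator degree 3. Dividing numerator and denominator by z^5 sends every term to 0 except the leading denominator term, so the limit is 0.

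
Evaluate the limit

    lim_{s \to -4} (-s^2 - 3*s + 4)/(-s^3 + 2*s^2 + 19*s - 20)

-1/9

At s = -4 both the top and bottom vanish — a removable singularity. Factoring out (s + 4) from each leaves (1 - s)/(-s^2 + 6*s - 5), which at s = -4 equals -1/9.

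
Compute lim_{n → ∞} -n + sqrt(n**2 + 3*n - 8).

3/2

An ∞ − ∞ form. Rationalising with the conjugate, the difference becomes (3n - 8) / (√(n^2 + 3*n - 8) + n).
For large n the denominator behaves like 2·n, so the quotient tends to 3/2 = 3/2.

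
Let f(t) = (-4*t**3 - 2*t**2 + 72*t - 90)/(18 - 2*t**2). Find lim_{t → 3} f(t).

4

Since t = 3 makes numerator and denominator zero, (t - 3) divides both.
Cancelling it gives (-4*t^2 - 14*t + 30)/(-2*t - 6); now plug in t = 3 to get 4.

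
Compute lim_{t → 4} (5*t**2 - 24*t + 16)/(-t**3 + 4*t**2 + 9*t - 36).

Direct substitution gives 0/0, so factor. Both numerator and denominator have (t - 4) as a factor.
After cancelling, the expression reduces to (5*t - 4)/(9 - t^2).
Substituting t = 4 gives -16/7.

-16/7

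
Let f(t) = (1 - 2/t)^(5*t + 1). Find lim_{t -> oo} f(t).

e^(-10)

The base → 1 and the exponent → ∞: a 1^∞ form.
Take logarithms: (5t + 1)·ln(1 - 2/t). Since ln(1+u) ~ u for small u, this behaves like (5t)·(-2/t) → -10.
So the limit is e^(-10).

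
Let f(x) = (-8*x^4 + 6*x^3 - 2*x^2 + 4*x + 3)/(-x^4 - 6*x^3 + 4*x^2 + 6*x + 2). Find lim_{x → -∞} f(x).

Numerator and denominator both have degree 4.
Dividing every term by x^4, all lower-order terms vanish and the limit is the ratio of leading coefficients, -8/(-1) = 8.

8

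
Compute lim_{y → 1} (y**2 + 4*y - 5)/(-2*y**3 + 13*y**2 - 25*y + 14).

Since y = 1 makes numerator and denominator zero, (y - 1) divides both.
Cancelling it gives (y + 5)/(-2*y^2 + 11*y - 14); now plug in y = 1 to get -6/5.

-6/5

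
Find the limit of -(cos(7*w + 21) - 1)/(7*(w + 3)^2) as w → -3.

7/2

Direct substitution gives 0/0.
Apply L'Hôpital: lim (-7*sin(7*w + 21))/(-14*w - 42), still 0/0.
After 2 applications of L'Hôpital's rule the quotient is (-49*cos(7*w + 21))/(-14); substituting w = -3 gives 7/2.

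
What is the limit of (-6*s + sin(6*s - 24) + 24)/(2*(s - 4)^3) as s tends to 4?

-18

Direct substitution gives 0/0.
Apply L'Hôpital: lim (6*cos(6*s - 24) - 6)/(6*(s - 4)^2), still 0/0.
Apply L'Hôpital: lim (-36*sin(6*s - 24))/(12*s - 48), still 0/0.
After 3 applications of L'Hôpital's rule the quotient is (-216*cos(6*s - 24))/(12); substituting s = 4 gives -18.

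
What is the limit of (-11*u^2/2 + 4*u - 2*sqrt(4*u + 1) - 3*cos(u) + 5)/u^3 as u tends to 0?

-8

Substitution gives 0/0 (the numerator vanishes to order 3).
Expand each term to order u^3: the coefficient of u^3 in -2·√(1 + 4u) is -8 and in -3·cos(u) is 0.
Lower-order terms cancel with the polynomial part, so the numerator is (-8)·u^3 + o(u^3), and the limit is (-8)/(1) = -8.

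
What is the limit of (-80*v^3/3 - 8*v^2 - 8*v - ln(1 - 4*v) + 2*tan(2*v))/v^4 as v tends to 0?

64

Substitution gives 0/0 (the numerator vanishes to order 4).
Expand each term to order v^4: the coefficient of v^4 in −ln(1 - 4v) is 64 and in 2·tan(2v) is 0.
Lower-order terms cancel with the polynomial part, so the numerator is (64)·v^4 + o(v^4), and the limit is (64)/(1) = 64.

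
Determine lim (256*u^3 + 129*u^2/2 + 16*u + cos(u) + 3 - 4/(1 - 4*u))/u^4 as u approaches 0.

Substitution gives 0/0 (the numerator vanishes to order 4).
Expand each term to order u^4: the coefficient of u^4 in -4·1/(1 - 4u) is -1024 and in cos(u) is 1/24.
Lower-order terms cancel with the polynomial part, so the numerator is (-24575/24)·u^4 + o(u^4), and the limit is (-24575/24)/(1) = -24575/24.

-24575/24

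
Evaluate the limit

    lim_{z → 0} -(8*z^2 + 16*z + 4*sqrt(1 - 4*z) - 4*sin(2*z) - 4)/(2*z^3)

16/3

Substitution gives 0/0; apply L'Hôpital's rule 3 times.
After differentiating numerator and denominator 3 times the quotient is (32*cos(2*z) - 96/(1 - 4*z)^(5/2))/(-12); at z = 0 this is 16/3.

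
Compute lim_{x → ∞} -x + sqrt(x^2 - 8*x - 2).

An ∞ − ∞ form. Rationalising with the conjugate, the difference becomes (-8x - 2) / (√(x^2 - 8*x - 2) + x).
For large x the denominator behaves like 2·x, so the quotient tends to -8/2 = -4.

-4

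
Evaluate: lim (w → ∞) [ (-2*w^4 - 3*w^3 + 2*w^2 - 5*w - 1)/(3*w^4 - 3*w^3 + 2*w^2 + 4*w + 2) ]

Numerator and denominator both have degree 4.
Dividing every term by w^4, all lower-order terms vanish and the limit is the ratio of leading coefficients, -2/(3) = -2/3.

-2/3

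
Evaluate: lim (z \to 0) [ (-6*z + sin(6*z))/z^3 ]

-36

Direct substitution gives 0/0.
Apply L'Hôpital: lim (6*cos(6*z) - 6)/(3*z^2), still 0/0.
Apply L'Hôpital: lim (-36*sin(6*z))/(6*z), still 0/0.
After 3 applications of L'Hôpital's rule the quotient is (-216*cos(6*z))/(6); substituting z = 0 gives -36.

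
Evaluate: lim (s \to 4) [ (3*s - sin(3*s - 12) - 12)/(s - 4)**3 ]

Direct substitution gives 0/0.
Apply L'Hôpital: lim (3 - 3*cos(3*s - 12))/(3*(s - 4)^2), still 0/0.
Apply L'Hôpital: lim (9*sin(3*s - 12))/(6*s - 24), still 0/0.
After 3 applications of L'Hôpital's rule the quotient is (27*cos(3*s - 12))/(6); substituting s = 4 gives 9/2.

9/2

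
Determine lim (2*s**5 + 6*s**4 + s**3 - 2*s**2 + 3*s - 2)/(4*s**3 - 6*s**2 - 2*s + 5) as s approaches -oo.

The numerator has higher degree (5 > 3); the quotient behaves like (2/(4))·s^2 for large |s|.
As s → −∞ this diverges to ∞.

∞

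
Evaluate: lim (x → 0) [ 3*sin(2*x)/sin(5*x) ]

6/5

Substitution gives 0/0.
Divide numerator and denominator by x: sin(2x)/x → 2 and sin(5x)/x → 5, so the limit is 3·2/5 = 6/5.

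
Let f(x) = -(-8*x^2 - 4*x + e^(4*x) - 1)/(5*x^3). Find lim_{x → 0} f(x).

-32/15

Direct substitution gives 0/0.
Apply L'Hôpital: lim (-16*x + 4*e^(4*x) - 4)/(-15*x^2), still 0/0.
Apply L'Hôpital: lim (16*e^(4*x) - 16)/(-30*x), still 0/0.
After 3 applications of L'Hôpital's rule the quotient is (64*e^(4*x))/(-30); substituting x = 0 gives -32/15.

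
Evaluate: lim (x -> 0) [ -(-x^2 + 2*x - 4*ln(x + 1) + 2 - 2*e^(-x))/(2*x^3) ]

1/2

Substitution gives 0/0 (the numerator vanishes to order 3).
Expand each term to order x^3: the coefficient of x^3 in -2·e^(-x) is 1/3 and in -4·ln(1 + x) is -4/3.
Lower-order terms cancel with the polynomial part, so the numerator is (-1)·x^3 + o(x^3), and the limit is (-1)/(-2) = 1/2.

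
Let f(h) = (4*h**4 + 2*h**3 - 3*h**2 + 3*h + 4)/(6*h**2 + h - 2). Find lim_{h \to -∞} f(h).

The numerator has higher degree (4 > 2); the quotient behaves like (4/(6))·h^2 for large |h|.
As h → −∞ this diverges to ∞.

∞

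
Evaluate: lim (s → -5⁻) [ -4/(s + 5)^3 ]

As s → -5⁻, (s + 5) → 0⁻, so (s + 5)^3 → 0⁻ and -4/(s + 5)^3 → ∞.

∞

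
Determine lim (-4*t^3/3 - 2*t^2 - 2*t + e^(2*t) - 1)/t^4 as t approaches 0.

Direct substitution gives 0/0.
Apply L'Hôpital: lim (-4*t^2 - 4*t + 2*e^(2*t) - 2)/(4*t^3), still 0/0.
Apply L'Hôpital: lim (-8*t + 4*e^(2*t) - 4)/(12*t^2), still 0/0.
Apply L'Hôpital: lim (8*e^(2*t) - 8)/(24*t), still 0/0.
After 4 applications of L'Hôpital's rule the quotient is (16*e^(2*t))/(24); substituting t = 0 gives 2/3.

2/3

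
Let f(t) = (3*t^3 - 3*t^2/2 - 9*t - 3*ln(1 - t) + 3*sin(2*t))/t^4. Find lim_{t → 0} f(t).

3/4

Substitution gives 0/0 (the numerator vanishes to order 4).
Expand each term to order t^4: the coefficient of t^4 in 3·sin(2t) is 0 and in -3·ln(1 - t) is 3/4.
Lower-order terms cancel with the polynomial part, so the numerator is (3/4)·t^4 + o(t^4), and the limit is (3/4)/(1) = 3/4.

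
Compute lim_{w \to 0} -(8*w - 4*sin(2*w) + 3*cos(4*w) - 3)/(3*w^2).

Substitution gives 0/0; apply L'Hôpital's rule 2 times.
After differentiating numerator and denominator 2 times the quotient is (16*sin(2*w) - 48*cos(4*w))/(-6); at w = 0 this is 8.

8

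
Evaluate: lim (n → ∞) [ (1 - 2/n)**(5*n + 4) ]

Let L be the limit and take ln: ln L = lim (5n + 4)·ln(1 - 2/n) = lim (5n + 4)·(-2/n + O(1/n²)) = -10.
Hence L = e^(-10).

e^(-10)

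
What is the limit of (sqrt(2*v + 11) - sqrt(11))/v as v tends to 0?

√(11)/11

A 0/0 form; rationalise with √(11 + 2v) + √11. This collapses the numerator to 2v, leaving 2/(√(11 + 2v) + √11) → 2/(2√11) = √(11)/11.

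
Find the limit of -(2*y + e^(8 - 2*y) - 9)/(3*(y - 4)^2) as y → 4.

Direct substitution gives 0/0.
Apply L'Hôpital: lim (2 - 2*e^(8 - 2*y))/(24 - 6*y), still 0/0.
After 2 applications of L'Hôpital's rule the quotient is (4*e^(8 - 2*y))/(-6); substituting y = 4 gives -2/3.

-2/3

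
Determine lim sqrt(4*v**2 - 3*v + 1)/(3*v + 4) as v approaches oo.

2/3

For large |v|, √(4*v^2 - 3*v + 1) ≈ √4·|v| and the denominator ≈ 3v.
Since v → +∞, |v| = v, giving √4/(3) = 2/3.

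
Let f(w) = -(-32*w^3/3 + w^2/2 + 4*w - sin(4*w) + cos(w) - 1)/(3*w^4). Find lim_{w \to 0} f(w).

Substitution gives 0/0 (the numerator vanishes to order 4).
Expand each term to order w^4: the coefficient of w^4 in −sin(4w) is 0 and in cos(w) is 1/24.
Lower-order terms cancel with the polynomial part, so the numerator is (1/24)·w^4 + o(w^4), and the limit is (1/24)/(-3) = -1/72.

-1/72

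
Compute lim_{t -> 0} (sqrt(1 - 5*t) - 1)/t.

-5/2

Substitution gives 0/0. Multiply numerator and denominator by the conjugate √(1 - 5t) + √1.
The numerator becomes (1 - 5t) − 1 = -5t, so the expression simplifies to -5/(√(1 - 5t) + √1).
Letting t → 0 gives -5/(2√1) = -5/2.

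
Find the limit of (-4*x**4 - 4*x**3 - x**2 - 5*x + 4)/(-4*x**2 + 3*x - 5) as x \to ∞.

The numerator has higher degree (4 > 2); the quotient behaves like (-4/(-4))·x^2 for large |x|.
As x → +∞ this diverges to ∞.

∞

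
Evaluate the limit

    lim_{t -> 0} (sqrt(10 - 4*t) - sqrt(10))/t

-√(10)/5

Substitution gives 0/0. Multiply numerator and denominator by the conjugate √(10 - 4t) + √10.
The numerator becomes (10 - 4t) − 10 = -4t, so the expression simplifies to -4/(√(10 - 4t) + √10).
Letting t → 0 gives -4/(2√10) = -√(10)/5.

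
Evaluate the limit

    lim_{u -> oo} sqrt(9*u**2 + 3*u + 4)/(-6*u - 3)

For large |u|, √(9*u^2 + 3*u + 4) ≈ √9·|u| and the denominator ≈ -6u.
Since u → +∞, |u| = u, giving √9/(-6) = -1/2.

-1/2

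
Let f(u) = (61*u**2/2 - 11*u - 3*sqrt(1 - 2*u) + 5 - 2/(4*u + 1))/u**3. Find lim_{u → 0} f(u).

259/2

Substitution gives 0/0 (the numerator vanishes to order 3).
Expand each term to order u^3: the coefficient of u^3 in -2·1/(1 + 4u) is 128 and in -3·√(1 - 2u) is 3/2.
Lower-order terms cancel with the polynomial part, so the numerator is (259/2)·u^3 + o(u^3), and the limit is (259/2)/(1) = 259/2.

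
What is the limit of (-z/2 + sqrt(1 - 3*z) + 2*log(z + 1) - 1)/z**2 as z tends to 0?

-17/8

Substitution gives 0/0 (the numerator vanishes to order 2).
Expand each term to order z^2: the coefficient of z^2 in 2·ln(1 + z) is -1 and in √(1 - 3z) is -9/8.
Lower-order terms cancel with the polynomial part, so the numerator is (-17/8)·z^2 + o(z^2), and the limit is (-17/8)/(1) = -17/8.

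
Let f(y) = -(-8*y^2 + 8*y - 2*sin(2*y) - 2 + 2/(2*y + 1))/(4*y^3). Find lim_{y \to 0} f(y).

10/3

Substitution gives 0/0 (the numerator vanishes to order 3).
Expand each term to order y^3: the coefficient of y^3 in -2·sin(2y) is 8/3 and in 2·1/(1 + 2y) is -16.
Lower-order terms cancel with the polynomial part, so the numerator is (-40/3)·y^3 + o(y^3), and the limit is (-40/3)/(-4) = 10/3.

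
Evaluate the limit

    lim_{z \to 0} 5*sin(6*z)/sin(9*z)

10/3

Substitution gives 0/0.
Divide numerator and denominator by z: sin(6z)/z → 6 and sin(9z)/z → 9, so the limit is 5·6/9 = 10/3.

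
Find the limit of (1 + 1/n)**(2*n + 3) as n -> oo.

The base → 1 and the exponent → ∞: a 1^∞ form.
Take logarithms: (2n + 3)·ln(1 + 1/n). Since ln(1+u) ~ u for small u, this behaves like (2n)·(1/n) → 2.
So the limit is e^(2).

e^(2)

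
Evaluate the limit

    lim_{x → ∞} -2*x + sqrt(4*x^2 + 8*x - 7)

This has the form ∞ − ∞. Multiply and divide by the conjugate √(4*x^2 + 8*x - 7) + 2x.
That gives (8x - 7) / (√(4*x^2 + 8*x - 7) + 2x).
Divide numerator and denominator by x: the limit is 8/(2·2) = 2.

2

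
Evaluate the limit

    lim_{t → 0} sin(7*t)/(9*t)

7/9

Substitution gives 0/0.
Write it as (7/9)·sin(7t)/(7t); since sin(u)/u → 1, the limit is 7/9.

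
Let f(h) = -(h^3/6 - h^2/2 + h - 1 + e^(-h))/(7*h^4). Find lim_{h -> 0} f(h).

Direct substitution gives 0/0.
Apply L'Hôpital: lim (h^2/2 - h + 1 - e^(-h))/(-28*h^3), still 0/0.
Apply L'Hôpital: lim (h - 1 + e^(-h))/(-84*h^2), still 0/0.
Apply L'Hôpital: lim (1 - e^(-h))/(-168*h), still 0/0.
After 4 applications of L'Hôpital's rule the quotient is (e^(-h))/(-168); substituting h = 0 gives -1/168.

-1/168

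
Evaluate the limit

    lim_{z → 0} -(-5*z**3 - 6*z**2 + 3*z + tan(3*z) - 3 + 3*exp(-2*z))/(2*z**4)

-1

Substitution gives 0/0 (the numerator vanishes to order 4).
Expand each term to order z^4: the coefficient of z^4 in 3·e^(-2z) is 2 and in tan(3z) is 0.
Lower-order terms cancel with the polynomial part, so the numerator is (2)·z^4 + o(z^4), and the limit is (2)/(-2) = -1.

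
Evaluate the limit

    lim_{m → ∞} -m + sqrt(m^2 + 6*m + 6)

3

This has the form ∞ − ∞. Multiply and divide by the conjugate √(m^2 + 6*m + 6) + m.
That gives (6m + 6) / (√(m^2 + 6*m + 6) + m).
Divide numerator and denominator by m: the limit is 6/(2·1) = 3.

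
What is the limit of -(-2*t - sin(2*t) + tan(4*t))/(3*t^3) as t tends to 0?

Substitution gives 0/0 (the numerator vanishes to order 3).
Expand each term to order t^3: the coefficient of t^3 in tan(4t) is 64/3 and in −sin(2t) is 4/3.
Lower-order terms cancel with the polynomial part, so the numerator is (68/3)·t^3 + o(t^3), and the limit is (68/3)/(-3) = -68/9.

-68/9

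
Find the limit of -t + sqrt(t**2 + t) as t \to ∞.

An ∞ − ∞ form. Rationalising with the conjugate, the difference becomes (t) / (√(t^2 + t) + t).
For large t the denominator behaves like 2·t, so the quotient tends to 1/2 = 1/2.

1/2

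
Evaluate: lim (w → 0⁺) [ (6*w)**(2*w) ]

1

Base → 0⁺ and exponent → 0⁺: a 0^0 form.
Take logs: 2w·ln(6w). This is 0·(−∞); rewriting as ln(6w)/(1/(2w)) and applying L'Hôpital gives 0.
Hence the limit is e^0 = 1.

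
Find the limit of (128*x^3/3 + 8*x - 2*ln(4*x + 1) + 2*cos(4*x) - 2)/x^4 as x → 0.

Substitution gives 0/0; apply L'Hôpital's rule 4 times.
After differentiating numerator and denominator 4 times the quotient is (512*cos(4*x) + 3072/(4*x + 1)^4)/(24); at x = 0 this is 448/3.

448/3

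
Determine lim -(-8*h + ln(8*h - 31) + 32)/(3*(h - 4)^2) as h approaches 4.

Direct substitution gives 0/0.
Apply L'Hôpital: lim (-8 + 8/(8*h - 31))/(24 - 6*h), still 0/0.
After 2 applications of L'Hôpital's rule the quotient is (-64/(8*h - 31)^2)/(-6); substituting h = 4 gives 32/3.

32/3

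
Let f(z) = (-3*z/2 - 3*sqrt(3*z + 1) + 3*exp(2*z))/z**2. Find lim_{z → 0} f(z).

75/8

Substitution gives 0/0 (the numerator vanishes to order 2).
Expand each term to order z^2: the coefficient of z^2 in 3·e^(2z) is 6 and in -3·√(1 + 3z) is 27/8.
Lower-order terms cancel with the polynomial part, so the numerator is (75/8)·z^2 + o(z^2), and the limit is (75/8)/(1) = 75/8.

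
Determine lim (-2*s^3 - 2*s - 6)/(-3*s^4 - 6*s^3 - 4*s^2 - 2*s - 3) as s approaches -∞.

0

The denominator has degree 4 and the numerator degree 3. Dividing numerator and denominator by s^4 sends every term to 0 except the leading denominator term, so the limit is 0.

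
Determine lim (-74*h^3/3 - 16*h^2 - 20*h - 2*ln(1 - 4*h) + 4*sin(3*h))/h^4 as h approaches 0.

128

Substitution gives 0/0 (the numerator vanishes to order 4).
Expand each term to order h^4: the coefficient of h^4 in 4·sin(3h) is 0 and in -2·ln(1 - 4h) is 128.
Lower-order terms cancel with the polynomial part, so the numerator is (128)·h^4 + o(h^4), and the limit is (128)/(1) = 128.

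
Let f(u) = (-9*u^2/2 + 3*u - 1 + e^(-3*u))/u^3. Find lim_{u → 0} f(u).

Direct substitution gives 0/0.
Apply L'Hôpital: lim (-9*u + 3 - 3*e^(-3*u))/(3*u^2), still 0/0.
Apply L'Hôpital: lim (-9 + 9*e^(-3*u))/(6*u), still 0/0.
After 3 applications of L'Hôpital's rule the quotient is (-27*e^(-3*u))/(6); substituting u = 0 gives -9/2.

-9/2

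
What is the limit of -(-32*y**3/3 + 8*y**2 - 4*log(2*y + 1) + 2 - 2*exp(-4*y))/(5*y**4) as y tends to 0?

Substitution gives 0/0 (the numerator vanishes to order 4).
Expand each term to order y^4: the coefficient of y^4 in -4·ln(1 + 2y) is 16 and in -2·e^(-4y) is -64/3.
Lower-order terms cancel with the polynomial part, so the numerator is (-16/3)·y^4 + o(y^4), and the limit is (-16/3)/(-5) = 16/15.

16/15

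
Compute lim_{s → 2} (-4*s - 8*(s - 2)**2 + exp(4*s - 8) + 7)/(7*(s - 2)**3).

32/21

Direct substitution gives 0/0.
Apply L'Hôpital: lim (-16*s + 4*e^(4*s - 8) + 28)/(21*(s - 2)^2), still 0/0.
Apply L'Hôpital: lim (16*e^(4*s - 8) - 16)/(42*s - 84), still 0/0.
After 3 applications of L'Hôpital's rule the quotient is (64*e^(4*s - 8))/(42); substituting s = 2 gives 32/21.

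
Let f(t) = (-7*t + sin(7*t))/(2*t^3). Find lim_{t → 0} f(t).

Direct substitution gives 0/0.
Apply L'Hôpital: lim (7*cos(7*t) - 7)/(6*t^2), still 0/0.
Apply L'Hôpital: lim (-49*sin(7*t))/(12*t), still 0/0.
After 3 applications of L'Hôpital's rule the quotient is (-343*cos(7*t))/(12); substituting t = 0 gives -343/12.

-343/12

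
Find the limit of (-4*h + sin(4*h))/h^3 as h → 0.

Direct substitution gives 0/0.
Apply L'Hôpital: lim (4*cos(4*h) - 4)/(3*h^2), still 0/0.
Apply L'Hôpital: lim (-16*sin(4*h))/(6*h), still 0/0.
After 3 applications of L'Hôpital's rule the quotient is (-64*cos(4*h))/(6); substituting h = 0 gives -32/3.

-32/3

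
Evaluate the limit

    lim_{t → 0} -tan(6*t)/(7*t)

-6/7

Substitution gives 0/0.
Since tan(u)/u → 1 as u → 0, tan(6t)/(6t) → 1 and the limit is 6/(-7) = -6/7.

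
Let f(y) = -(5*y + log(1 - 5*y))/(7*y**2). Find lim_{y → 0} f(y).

Direct substitution gives 0/0.
Apply L'Hôpital: lim (5 - 5/(1 - 5*y))/(-14*y), still 0/0.
After 2 applications of L'Hôpital's rule the quotient is (-25/(1 - 5*y)^2)/(-14); substituting y = 0 gives 25/14.

25/14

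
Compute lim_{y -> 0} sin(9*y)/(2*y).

9/2

Substitution gives 0/0.
Write it as (9/2)·sin(9y)/(9y); since sin(u)/u → 1, the limit is 9/2.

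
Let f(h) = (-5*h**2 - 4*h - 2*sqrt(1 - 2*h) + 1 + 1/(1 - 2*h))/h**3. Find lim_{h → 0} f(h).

9

Substitution gives 0/0 (the numerator vanishes to order 3).
Expand each term to order h^3: the coefficient of h^3 in -2·√(1 - 2h) is 1 and in 1/(1 - 2h) is 8.
Lower-order terms cancel with the polynomial part, so the numerator is (9)·h^3 + o(h^3), and the limit is (9)/(1) = 9.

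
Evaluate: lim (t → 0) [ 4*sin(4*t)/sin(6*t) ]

8/3

Substitution gives 0/0.
Divide numerator and denominator by t: sin(4t)/t → 4 and sin(6t)/t → 6, so the limit is 4·4/6 = 8/3.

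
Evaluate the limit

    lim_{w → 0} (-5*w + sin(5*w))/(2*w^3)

Direct substitution gives 0/0.
Apply L'Hôpital: lim (5*cos(5*w) - 5)/(6*w^2), still 0/0.
Apply L'Hôpital: lim (-25*sin(5*w))/(12*w), still 0/0.
After 3 applications of L'Hôpital's rule the quotient is (-125*cos(5*w))/(12); substituting w = 0 gives -125/12.

-125/12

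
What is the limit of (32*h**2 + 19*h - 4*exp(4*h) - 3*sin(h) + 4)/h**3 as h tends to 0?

Substitution gives 0/0 (the numerator vanishes to order 3).
Expand each term to order h^3: the coefficient of h^3 in -3·sin(h) is 1/2 and in -4·e^(4h) is -128/3.
Lower-order terms cancel with the polynomial part, so the numerator is (-253/6)·h^3 + o(h^3), and the limit is (-253/6)/(1) = -253/6.

-253/6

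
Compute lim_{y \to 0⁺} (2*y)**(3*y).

Base → 0⁺ and exponent → 0⁺: a 0^0 form.
Take logs: 3y·ln(2y). This is 0·(−∞); rewriting as ln(2y)/(1/(3y)) and applying L'Hôpital gives 0.
Hence the limit is e^0 = 1.

1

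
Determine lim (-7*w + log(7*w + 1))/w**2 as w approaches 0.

-49/2

Direct substitution gives 0/0.
Apply L'Hôpital: lim (-7 + 7/(7*w + 1))/(2*w), still 0/0.
After 2 applications of L'Hôpital's rule the quotient is (-49/(7*w + 1)^2)/(2); substituting w = 0 gives -49/2.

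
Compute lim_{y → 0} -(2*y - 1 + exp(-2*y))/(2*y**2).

-1

Direct substitution gives 0/0.
Apply L'Hôpital: lim (2 - 2*e^(-2*y))/(-4*y), still 0/0.
After 2 applications of L'Hôpital's rule the quotient is (4*e^(-2*y))/(-4); substituting y = 0 gives -1.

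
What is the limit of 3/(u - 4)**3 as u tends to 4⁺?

∞

As u → 4⁺, (u - 4) → 0⁺, so (u - 4)^3 → 0⁺ and 3/(u - 4)^3 → ∞.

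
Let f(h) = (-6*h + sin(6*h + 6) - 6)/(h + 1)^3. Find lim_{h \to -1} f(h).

Direct substitution gives 0/0.
Apply L'Hôpital: lim (6*cos(6*h + 6) - 6)/(3*(h + 1)^2), still 0/0.
Apply L'Hôpital: lim (-36*sin(6*h + 6))/(6*h + 6), still 0/0.
After 3 applications of L'Hôpital's rule the quotient is (-216*cos(6*h + 6))/(6); substituting h = -1 gives -36.

-36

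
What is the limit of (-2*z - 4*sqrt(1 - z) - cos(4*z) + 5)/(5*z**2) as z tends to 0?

Substitution gives 0/0 (the numerator vanishes to order 2).
Expand each term to order z^2: the coefficient of z^2 in −cos(4z) is 8 and in -4·√(1 - z) is 1/2.
Lower-order terms cancel with the polynomial part, so the numerator is (17/2)·z^2 + o(z^2), and the limit is (17/2)/(5) = 17/10.

17/10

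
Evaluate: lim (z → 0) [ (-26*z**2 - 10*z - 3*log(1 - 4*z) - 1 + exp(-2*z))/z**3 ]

188/3

Substitution gives 0/0; apply L'Hôpital's rule 3 times.
After differentiating numerator and denominator 3 times the quotient is (-8*e^(-2*z) - 384/(4*z - 1)^3)/(6); at z = 0 this is 188/3.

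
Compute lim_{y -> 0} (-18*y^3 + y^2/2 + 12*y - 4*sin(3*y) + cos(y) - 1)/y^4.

1/24

Substitution gives 0/0; apply L'Hôpital's rule 4 times.
After differentiating numerator and denominator 4 times the quotient is (-324*sin(3*y) + cos(y))/(24); at y = 0 this is 1/24.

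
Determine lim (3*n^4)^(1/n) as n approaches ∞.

Base → ∞ and exponent → 0: an ∞^0 form.
Take logs: (1/n)·ln(3·n^4) = (ln 3 + 4·ln n)/n → 0.
So the limit is e^0 = 1.

1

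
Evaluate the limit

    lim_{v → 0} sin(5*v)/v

5

Substitution gives 0/0.
Write it as (5)·sin(5v)/(5v); since sin(u)/u → 1, the limit is 5.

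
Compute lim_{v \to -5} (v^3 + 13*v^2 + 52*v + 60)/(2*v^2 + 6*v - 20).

3/14

Since v = -5 makes numerator and denominator zero, (v + 5) divides both.
Cancelling it gives (v^2 + 8*v + 12)/(2*v - 4); now plug in v = -5 to get 3/14.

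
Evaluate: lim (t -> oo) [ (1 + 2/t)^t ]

e^(2)

The base → 1 and the exponent → ∞: a 1^∞ form.
Take logarithms: (t)·ln(1 + 2/t). Since ln(1+u) ~ u for small u, this behaves like (t)·(2/t) → 2.
So the limit is e^(2).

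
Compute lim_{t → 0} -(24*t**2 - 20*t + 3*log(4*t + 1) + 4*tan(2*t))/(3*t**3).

-224/9

Substitution gives 0/0 (the numerator vanishes to order 3).
Expand each term to order t^3: the coefficient of t^3 in 3·ln(1 + 4t) is 64 and in 4·tan(2t) is 32/3.
Lower-order terms cancel with the polynomial part, so the numerator is (224/3)·t^3 + o(t^3), and the limit is (224/3)/(-3) = -224/9.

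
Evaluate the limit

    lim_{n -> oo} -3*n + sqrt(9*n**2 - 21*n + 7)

An ∞ − ∞ form. Rationalising with the conjugate, the difference becomes (-21n + 7) / (√(9*n^2 - 21*n + 7) + 3n).
For large n the denominator behaves like 2·3n, so the quotient tends to -21/6 = -7/2.

-7/2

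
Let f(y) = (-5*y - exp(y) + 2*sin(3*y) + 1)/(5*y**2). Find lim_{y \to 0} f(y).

Substitution gives 0/0 (the numerator vanishes to order 2).
Expand each term to order y^2: the coefficient of y^2 in −e^(y) is -1/2 and in 2·sin(3y) is 0.
Lower-order terms cancel with the polynomial part, so the numerator is (-1/2)·y^2 + o(y^2), and the limit is (-1/2)/(5) = -1/10.

-1/10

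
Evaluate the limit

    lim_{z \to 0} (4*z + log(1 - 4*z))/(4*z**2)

Direct substitution gives 0/0.
Apply L'Hôpital: lim (4 - 4/(1 - 4*z))/(8*z), still 0/0.
After 2 applications of L'Hôpital's rule the quotient is (-16/(1 - 4*z)^2)/(8); substituting z = 0 gives -2.

-2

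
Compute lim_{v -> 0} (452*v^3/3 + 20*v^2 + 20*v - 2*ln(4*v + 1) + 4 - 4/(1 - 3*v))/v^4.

Substitution gives 0/0; apply L'Hôpital's rule 4 times.
After differentiating numerator and denominator 4 times the quotient is (3072/(4*v + 1)^4 + 7776/(3*v - 1)^5)/(24); at v = 0 this is -196.

-196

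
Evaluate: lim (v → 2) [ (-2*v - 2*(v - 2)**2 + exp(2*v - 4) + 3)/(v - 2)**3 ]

4/3

Direct substitution gives 0/0.
Apply L'Hôpital: lim (-4*v + 2*e^(2*v - 4) + 6)/(3*(v - 2)^2), still 0/0.
Apply L'Hôpital: lim (4*e^(2*v - 4) - 4)/(6*v - 12), still 0/0.
After 3 applications of L'Hôpital's rule the quotient is (8*e^(2*v - 4))/(6); substituting v = 2 gives 4/3.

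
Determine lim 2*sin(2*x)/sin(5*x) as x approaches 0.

4/5

Substitution gives 0/0.
Divide numerator and denominator by x: sin(2x)/x → 2 and sin(5x)/x → 5, so the limit is 2·2/5 = 4/5.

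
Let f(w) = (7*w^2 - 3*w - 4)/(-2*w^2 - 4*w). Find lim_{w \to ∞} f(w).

-7/2

Numerator and denominator both have degree 2.
Dividing every term by w^2, all lower-order terms vanish and the limit is the ratio of leading coefficients, 7/(-2) = -7/2.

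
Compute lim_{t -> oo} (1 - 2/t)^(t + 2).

e^(-2)

Write it as [(1 - 2/t)^t]^(1) · (1 - 2/t)^(2). The bracketed term tends to e^(-2) and the second factor to 1, so the limit is e^(-2).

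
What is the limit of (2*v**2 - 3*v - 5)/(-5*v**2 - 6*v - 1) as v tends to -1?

Since v = -1 makes numerator and denominator zero, (v + 1) divides both.
Cancelling it gives (2*v - 5)/(-5*v - 1); now plug in v = -1 to get -7/4.

-7/4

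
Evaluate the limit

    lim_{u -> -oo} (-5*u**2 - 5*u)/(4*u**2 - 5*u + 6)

-5/4

Numerator and denominator both have degree 2.
Dividing every term by u^2, all lower-order terms vanish and the limit is the ratio of leading coefficients, -5/(4) = -5/4.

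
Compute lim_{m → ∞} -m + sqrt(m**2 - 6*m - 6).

-3

An ∞ − ∞ form. Rationalising with the conjugate, the difference becomes (-6m - 6) / (√(m^2 - 6*m - 6) + m).
For large m the denominator behaves like 2·m, so the quotient tends to -6/2 = -3.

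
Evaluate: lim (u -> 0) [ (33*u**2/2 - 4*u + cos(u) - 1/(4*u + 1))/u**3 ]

64

Substitution gives 0/0 (the numerator vanishes to order 3).
Expand each term to order u^3: the coefficient of u^3 in −1/(1 + 4u) is 64 and in cos(u) is 0.
Lower-order terms cancel with the polynomial part, so the numerator is (64)·u^3 + o(u^3), and the limit is (64)/(1) = 64.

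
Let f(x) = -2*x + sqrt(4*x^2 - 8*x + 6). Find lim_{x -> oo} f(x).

-2

This has the form ∞ − ∞. Multiply and divide by the conjugate √(4*x^2 - 8*x + 6) + 2x.
That gives (-8x + 6) / (√(4*x^2 - 8*x + 6) + 2x).
Divide numerator and denominator by x: the limit is -8/(2·2) = -2.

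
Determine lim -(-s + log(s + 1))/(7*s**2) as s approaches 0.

Direct substitution gives 0/0.
Apply L'Hôpital: lim (-1 + 1/(s + 1))/(-14*s), still 0/0.
After 2 applications of L'Hôpital's rule the quotient is (-1/(s + 1)^2)/(-14); substituting s = 0 gives 1/14.

1/14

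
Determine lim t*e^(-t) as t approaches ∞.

Write as t^1/e^{1t}, an ∞/∞ form.
Exponential growth dominates any polynomial, so repeated L'Hôpital (or the standard result) gives 0.

0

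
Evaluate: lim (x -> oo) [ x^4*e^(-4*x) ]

Write as x^4/e^{4x}, an ∞/∞ form.
Exponential growth dominates any polynomial, so repeated L'Hôpital (or the standard result) gives 0.

0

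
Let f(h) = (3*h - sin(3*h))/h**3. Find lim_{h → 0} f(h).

Direct substitution gives 0/0.
Apply L'Hôpital: lim (3 - 3*cos(3*h))/(3*h^2), still 0/0.
Apply L'Hôpital: lim (9*sin(3*h))/(6*h), still 0/0.
After 3 applications of L'Hôpital's rule the quotient is (27*cos(3*h))/(6); substituting h = 0 gives 9/2.

9/2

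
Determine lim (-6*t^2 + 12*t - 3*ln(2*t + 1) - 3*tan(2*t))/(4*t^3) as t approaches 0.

Substitution gives 0/0; apply L'Hôpital's rule 3 times.
After differentiating numerator and denominator 3 times the quotient is (-96*tan(2*t)^2/cos(2*t)^2 - 48/cos(2*t)^4 - 48/(2*t + 1)^3)/(24); at t = 0 this is -4.

-4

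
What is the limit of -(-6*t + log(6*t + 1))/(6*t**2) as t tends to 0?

3

Direct substitution gives 0/0.
Apply L'Hôpital: lim (-6 + 6/(6*t + 1))/(-12*t), still 0/0.
After 2 applications of L'Hôpital's rule the quotient is (-36/(6*t + 1)^2)/(-12); substituting t = 0 gives 3.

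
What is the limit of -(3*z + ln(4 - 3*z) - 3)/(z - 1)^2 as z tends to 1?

Direct substitution gives 0/0.
Apply L'Hôpital: lim (3 - 3/(4 - 3*z))/(2 - 2*z), still 0/0.
After 2 applications of L'Hôpital's rule the quotient is (-9/(4 - 3*z)^2)/(-2); substituting z = 1 gives 9/2.

9/2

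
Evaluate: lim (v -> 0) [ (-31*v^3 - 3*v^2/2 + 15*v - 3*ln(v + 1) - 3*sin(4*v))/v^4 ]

3/4

Substitution gives 0/0 (the numerator vanishes to order 4).
Expand each term to order v^4: the coefficient of v^4 in -3·ln(1 + v) is 3/4 and in -3·sin(4v) is 0.
Lower-order terms cancel with the polynomial part, so the numerator is (3/4)·v^4 + o(v^4), and the limit is (3/4)/(1) = 3/4.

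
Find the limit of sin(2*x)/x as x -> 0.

2

Substitution gives 0/0.
Write it as (2)·sin(2x)/(2x); since sin(u)/u → 1, the limit is 2.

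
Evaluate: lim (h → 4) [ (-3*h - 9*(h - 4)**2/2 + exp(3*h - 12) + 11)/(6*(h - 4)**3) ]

Direct substitution gives 0/0.
Apply L'Hôpital: lim (-9*h + 3*e^(3*h - 12) + 33)/(18*(h - 4)^2), still 0/0.
Apply L'Hôpital: lim (9*e^(3*h - 12) - 9)/(36*h - 144), still 0/0.
After 3 applications of L'Hôpital's rule the quotient is (27*e^(3*h - 12))/(36); substituting h = 4 gives 3/4.

3/4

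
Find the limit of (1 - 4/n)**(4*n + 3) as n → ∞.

The base → 1 and the exponent → ∞: a 1^∞ form.
Take logarithms: (4n + 3)·ln(1 - 4/n). Since ln(1+u) ~ u for small u, this behaves like (4n)·(-4/n) → -16.
So the limit is e^(-16).

e^(-16)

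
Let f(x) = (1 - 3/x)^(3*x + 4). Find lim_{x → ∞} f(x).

The base → 1 and the exponent → ∞: a 1^∞ form.
Take logarithms: (3x + 4)·ln(1 - 3/x). Since ln(1+u) ~ u for small u, this behaves like (3x)·(-3/x) → -9.
So the limit is e^(-9).

e^(-9)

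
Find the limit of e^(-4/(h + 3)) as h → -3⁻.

As h → -3⁻, -4/(h + 3) → +∞, so e^(-4/(h + 3)) → ∞.

∞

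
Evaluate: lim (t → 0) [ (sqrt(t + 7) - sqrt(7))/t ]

√(7)/14

Substitution gives 0/0. Multiply numerator and denominator by the conjugate √(7 + t) + √7.
The numerator becomes (7 + t) − 7 = t, so the expression simplifies to 1/(√(7 + t) + √7).
Letting t → 0 gives 1/(2√7) = √(7)/14.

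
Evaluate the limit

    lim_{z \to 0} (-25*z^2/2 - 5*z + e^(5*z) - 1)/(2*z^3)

125/12

Direct substitution gives 0/0.
Apply L'Hôpital: lim (-25*z + 5*e^(5*z) - 5)/(6*z^2), still 0/0.
Apply L'Hôpital: lim (25*e^(5*z) - 25)/(12*z), still 0/0.
After 3 applications of L'Hôpital's rule the quotient is (125*e^(5*z))/(12); substituting z = 0 gives 125/12.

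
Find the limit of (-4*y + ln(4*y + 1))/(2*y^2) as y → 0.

-4

Direct substitution gives 0/0.
Apply L'Hôpital: lim (-4 + 4/(4*y + 1))/(4*y), still 0/0.
After 2 applications of L'Hôpital's rule the quotient is (-16/(4*y + 1)^2)/(4); substituting y = 0 gives -4.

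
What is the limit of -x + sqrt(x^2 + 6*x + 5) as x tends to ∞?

An ∞ − ∞ form. Rationalising with the conjugate, the difference becomes (6x + 5) / (√(x^2 + 6*x + 5) + x).
For large x the denominator behaves like 2·x, so the quotient tends to 6/2 = 3.

3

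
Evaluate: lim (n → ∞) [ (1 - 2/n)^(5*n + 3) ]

e^(-10)

Write it as [(1 - 2/n)^n]^(5) · (1 - 2/n)^(3). The bracketed term tends to e^(-2) and the second factor to 1, so the limit is e^(-10).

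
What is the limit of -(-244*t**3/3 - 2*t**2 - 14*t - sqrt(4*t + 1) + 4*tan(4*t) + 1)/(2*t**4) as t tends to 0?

Substitution gives 0/0 (the numerator vanishes to order 4).
Expand each term to order t^4: the coefficient of t^4 in −√(1 + 4t) is 10 and in 4·tan(4t) is 0.
Lower-order terms cancel with the polynomial part, so the numerator is (10)·t^4 + o(t^4), and the limit is (10)/(-2) = -5.

-5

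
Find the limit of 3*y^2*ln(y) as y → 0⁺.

0

This is a 0·(−∞) form. Rewrite as 3·ln(y) / y^(−2) and apply L'Hôpital:
the derivative quotient is 3·(1/y) / (−2·y^(−3)) = (-3/2)·y^2 → 0.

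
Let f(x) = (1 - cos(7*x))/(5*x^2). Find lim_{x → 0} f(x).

Substitution gives 0/0.
Use (1 − cos u)/u² → 1/2 with u = 7x: the limit is 7²/(2·5) = 49/10.

49/10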